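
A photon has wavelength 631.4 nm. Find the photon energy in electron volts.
1.9636 eV

Using E = hf = hc/λ:

E = hc/λ = (6.626×10⁻³⁴ J·s)(3×10⁸ m/s) / (631.4×10⁻⁹ m)
E = 1.9636 eV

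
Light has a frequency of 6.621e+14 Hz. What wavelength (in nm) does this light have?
452.79 nm

Using the wave equation: c = fλ

Solving for wavelength:
λ = c/f = (3×10⁸ m/s) / (6.621e+14 Hz)
λ = 452.79 nm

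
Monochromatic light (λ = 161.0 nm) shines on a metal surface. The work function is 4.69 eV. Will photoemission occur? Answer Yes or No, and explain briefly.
Yes

For photoemission, the photon energy must exceed the work function.

Photon energy: E = hc/λ = 7.7009 eV
Work function: φ = 4.69 eV

Since E_photon (7.7009 eV) > φ (4.69 eV), photoemission WILL occur.
The threshold wavelength is λ₀ = hc/φ = 264.4 nm.
Since 161.0 nm < 264.4 nm, the light has sufficient energy.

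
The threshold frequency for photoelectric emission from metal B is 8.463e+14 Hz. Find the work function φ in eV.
3.50 eV

At the threshold frequency, photon energy equals work function:
φ = hf₀

Calculating:
φ = (6.626×10⁻³⁴ J·s)(8.463e+14 Hz)
φ = 3.50 eV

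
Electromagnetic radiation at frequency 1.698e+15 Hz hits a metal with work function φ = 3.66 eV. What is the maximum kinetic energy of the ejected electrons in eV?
3.3624 eV

Using Einstein's photoelectric equation: KE_max = hf - φ

First, calculate the photon energy:
E_photon = hf = (6.626×10⁻³⁴ J·s)(1.698e+15 Hz)
E_photon = 7.0224 eV

Then, the maximum kinetic energy:
KE_max = E_photon - φ = 7.0224 eV - 3.66 eV = 3.3624 eV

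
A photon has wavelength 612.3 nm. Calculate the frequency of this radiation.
4.8962e+14 Hz

Using the wave equation: c = fλ

Solving for frequency:
f = c/λ = (3×10⁸ m/s) / (612.3×10⁻⁹ m)
f = 4.8962e+14 Hz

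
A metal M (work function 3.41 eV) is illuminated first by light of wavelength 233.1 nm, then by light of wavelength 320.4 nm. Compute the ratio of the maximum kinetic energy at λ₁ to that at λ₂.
4.1528

Using Einstein's equation: KE_max = hc/λ - φ

For λ₁ = 233.1 nm:
E₁ = hc/λ₁ = 5.3189 eV
KE₁ = E₁ - φ = 5.3189 - 3.41 = 1.9089 eV

For λ₂ = 320.4 nm:
E₂ = hc/λ₂ = 3.8697 eV
KE₂ = E₂ - φ = 3.8697 - 3.41 = 0.4597 eV

Ratio: KE₁/KE₂ = 1.9089/0.4597 = 4.1528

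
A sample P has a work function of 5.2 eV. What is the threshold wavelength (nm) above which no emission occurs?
238.43 nm

The threshold wavelength is when the photon energy equals the work function:
hc/λ₀ = φ

Solving for λ₀:
λ₀ = hc/φ = (6.626×10⁻³⁴ J·s)(3×10⁸ m/s) / (5.2 eV × 1.602×10⁻¹⁹ J/eV)
λ₀ = 238.43 nm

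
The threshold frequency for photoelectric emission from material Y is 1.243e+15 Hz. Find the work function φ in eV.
5.14 eV

At the threshold frequency, photon energy equals work function:
φ = hf₀

Calculating:
φ = (6.626×10⁻³⁴ J·s)(1.243e+15 Hz)
φ = 5.14 eV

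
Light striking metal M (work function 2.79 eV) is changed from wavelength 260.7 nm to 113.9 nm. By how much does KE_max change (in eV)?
6.1295 eV

Using Einstein's equation: KE_max = hc/λ - φ

For λ₁ = 260.7 nm:
KE₁ = hc/λ₁ - φ = 4.7558 - 2.79 = 1.9658 eV

For λ₂ = 113.9 nm:
KE₂ = hc/λ₂ - φ = 10.8854 - 2.79 = 8.0954 eV

Change in KE:
ΔKE = KE₂ - KE₁ = 8.0954 - 1.9658 = 6.1295 eV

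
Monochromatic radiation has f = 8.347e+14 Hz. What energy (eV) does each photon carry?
3.4520 eV

Using E = hf:

E = hf = (6.626×10⁻³⁴ J·s)(8.347e+14 Hz)
E = 3.4520 eV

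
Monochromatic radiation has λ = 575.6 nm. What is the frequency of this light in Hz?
5.2083e+14 Hz

Using the wave equation: c = fλ

Solving for frequency:
f = c/λ = (3×10⁸ m/s) / (575.6×10⁻⁹ m)
f = 5.2083e+14 Hz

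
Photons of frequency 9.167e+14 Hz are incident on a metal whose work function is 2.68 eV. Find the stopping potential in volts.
1.1112 V

The stopping potential V_s satisfies: eV_s = KE_max

First, find KE_max using Einstein's equation:
E_photon = hf = (6.626×10⁻³⁴ J·s)(9.167e+14 Hz) = 3.7912 eV
KE_max = E_photon - φ = 3.7912 - 2.68 = 1.1112 eV

Since eV_s = KE_max:
V_s = KE_max/e = 1.1112 V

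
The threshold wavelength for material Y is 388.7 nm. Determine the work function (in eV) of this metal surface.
3.19 eV

At the threshold wavelength, photon energy equals work function:
φ = hc/λ₀

Calculating:
φ = (6.626×10⁻³⁴ J·s)(3×10⁸ m/s) / (388.7×10⁻⁹ m)
φ = 3.19 eV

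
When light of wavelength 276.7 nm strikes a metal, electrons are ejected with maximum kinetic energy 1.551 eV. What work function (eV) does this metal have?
2.93 eV

From Einstein's photoelectric equation: KE_max = hf - φ = hc/λ - φ

Rearranging for φ:
φ = hc/λ - KE_max

Calculate photon energy:
E_photon = hc/λ = 4.4808 eV

Therefore:
φ = 4.4808 - 1.551 = 2.93 eV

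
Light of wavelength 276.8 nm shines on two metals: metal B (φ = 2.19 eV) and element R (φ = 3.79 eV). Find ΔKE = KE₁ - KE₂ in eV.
1.6000 eV

Using KE_max = hc/λ - φ for each metal:

Photon energy: E = hc/λ = 4.4792 eV

For metal B (φ₁ = 2.19 eV):
KE₁ = E - φ₁ = 4.4792 - 2.19 = 2.2892 eV

For element R (φ₂ = 3.79 eV):
KE₂ = E - φ₂ = 4.4792 - 3.79 = 0.6892 eV

Difference:
ΔKE = KE₁ - KE₂ = 2.2892 - 0.6892 = 1.6000 eV

Note: The difference equals the difference in work functions: 3.79 - 2.19 = 1.60 eV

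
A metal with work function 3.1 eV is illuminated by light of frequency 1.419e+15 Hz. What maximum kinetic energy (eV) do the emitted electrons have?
2.7685 eV

Using Einstein's photoelectric equation: KE_max = hf - φ

First, calculate the photon energy:
E_photon = hf = (6.626×10⁻³⁴ J·s)(1.419e+15 Hz)
E_photon = 5.8685 eV

Then, the maximum kinetic energy:
KE_max = E_photon - φ = 5.8685 eV - 3.1 eV = 2.7685 eV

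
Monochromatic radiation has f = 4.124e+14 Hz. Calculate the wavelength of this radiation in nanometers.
726.95 nm

Using the wave equation: c = fλ

Solving for wavelength:
λ = c/f = (3×10⁸ m/s) / (4.124e+14 Hz)
λ = 726.95 nm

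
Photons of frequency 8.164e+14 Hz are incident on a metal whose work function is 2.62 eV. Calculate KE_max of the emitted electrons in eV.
0.7564 eV

Using Einstein's photoelectric equation: KE_max = hf - φ

First, calculate the photon energy:
E_photon = hf = (6.626×10⁻³⁴ J·s)(8.164e+14 Hz)
E_photon = 3.3764 eV

Then, the maximum kinetic energy:
KE_max = E_photon - φ = 3.3764 eV - 2.62 eV = 0.7564 eV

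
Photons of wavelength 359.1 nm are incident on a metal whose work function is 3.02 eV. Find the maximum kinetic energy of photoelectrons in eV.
0.4326 eV

Using Einstein's photoelectric equation: KE_max = hf - φ = hc/λ - φ

First, calculate the photon energy:
E_photon = hc/λ = (6.626×10⁻³⁴ J·s)(3×10⁸ m/s) / (359.1×10⁻⁹ m)
E_photon = 3.4526 eV

Then, the maximum kinetic energy:
KE_max = E_photon - φ = 3.4526 eV - 3.02 eV = 0.4326 eV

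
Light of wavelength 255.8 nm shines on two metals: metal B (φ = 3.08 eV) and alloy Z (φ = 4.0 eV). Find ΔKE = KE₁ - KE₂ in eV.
0.9200 eV

Using KE_max = hc/λ - φ for each metal:

Photon energy: E = hc/λ = 4.8469 eV

For metal B (φ₁ = 3.08 eV):
KE₁ = E - φ₁ = 4.8469 - 3.08 = 1.7669 eV

For alloy Z (φ₂ = 4.0 eV):
KE₂ = E - φ₂ = 4.8469 - 4.0 = 0.8469 eV

Difference:
ΔKE = KE₁ - KE₂ = 1.7669 - 0.8469 = 0.9200 eV

Note: The difference equals the difference in work functions: 4.0 - 3.08 = 0.92 eV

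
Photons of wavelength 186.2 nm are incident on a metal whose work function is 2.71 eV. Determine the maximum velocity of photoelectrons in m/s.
1.1786e+06 m/s

First, find the maximum kinetic energy:
E_photon = hc/λ = 6.6587 eV
KE_max = E_photon - φ = 6.6587 - 2.71 = 3.9487 eV

Convert to Joules: KE_max = 3.9487 × 1.602×10⁻¹⁹ J = 6.3264e-19 J

Then use KE = ½mv² to find velocity:
v = √(2·KE/m) = √(2 × 6.3264e-19 J / 9.109e-31 kg)
v = 1.1786e+06 m/s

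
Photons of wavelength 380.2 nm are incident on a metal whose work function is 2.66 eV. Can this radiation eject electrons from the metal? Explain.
Yes

For photoemission, the photon energy must exceed the work function.

Photon energy: E = hc/λ = 3.2610 eV
Work function: φ = 2.66 eV

Since E_photon (3.2610 eV) > φ (2.66 eV), photoemission WILL occur.
The threshold wavelength is λ₀ = hc/φ = 466.1 nm.
Since 380.2 nm < 466.1 nm, the light has sufficient energy.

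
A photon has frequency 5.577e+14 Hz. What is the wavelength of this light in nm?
537.55 nm

Using the wave equation: c = fλ

Solving for wavelength:
λ = c/f = (3×10⁸ m/s) / (5.577e+14 Hz)
λ = 537.55 nm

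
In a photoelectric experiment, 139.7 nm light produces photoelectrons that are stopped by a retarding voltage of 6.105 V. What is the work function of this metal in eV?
2.77 eV

The stopping potential gives the maximum kinetic energy: KE_max = eV_s = 6.105 eV

From Einstein's photoelectric equation: KE_max = hc/λ - φ
Rearranging: φ = hc/λ - KE_max

Calculate photon energy:
E_photon = hc/λ = (6.626×10⁻³⁴ J·s)(3×10⁸ m/s) / (139.7×10⁻⁹ m) = 8.8750 eV

Therefore:
φ = 8.8750 - 6.105 = 2.77 eV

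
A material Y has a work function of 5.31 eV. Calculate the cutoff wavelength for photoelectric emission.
233.49 nm

The threshold wavelength is when the photon energy equals the work function:
hc/λ₀ = φ

Solving for λ₀:
λ₀ = hc/φ = (6.626×10⁻³⁴ J·s)(3×10⁸ m/s) / (5.31 eV × 1.602×10⁻¹⁹ J/eV)
λ₀ = 233.49 nm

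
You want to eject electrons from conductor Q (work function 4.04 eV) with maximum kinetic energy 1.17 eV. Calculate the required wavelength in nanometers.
237.97 nm

From Einstein's equation: KE_max = hc/λ - φ

Rearranging for λ:
hc/λ = KE_max + φ
λ = hc/(KE_max + φ)

Required photon energy:
E_photon = KE_max + φ = 1.17 + 4.04 = 5.21 eV

Required wavelength:
λ = hc/E_photon = (6.626×10⁻³⁴)(3×10⁸) / (5.21 × 1.602×10⁻¹⁹)
λ = 237.97 nm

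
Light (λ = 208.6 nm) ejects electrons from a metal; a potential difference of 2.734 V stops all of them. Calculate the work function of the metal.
3.21 eV

The stopping potential gives the maximum kinetic energy: KE_max = eV_s = 2.734 eV

From Einstein's photoelectric equation: KE_max = hc/λ - φ
Rearranging: φ = hc/λ - KE_max

Calculate photon energy:
E_photon = hc/λ = (6.626×10⁻³⁴ J·s)(3×10⁸ m/s) / (208.6×10⁻⁹ m) = 5.9436 eV

Therefore:
φ = 5.9436 - 2.734 = 3.21 eV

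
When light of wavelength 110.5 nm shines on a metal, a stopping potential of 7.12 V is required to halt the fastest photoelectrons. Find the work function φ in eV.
4.10 eV

The stopping potential gives the maximum kinetic energy: KE_max = eV_s = 7.12 eV

From Einstein's photoelectric equation: KE_max = hc/λ - φ
Rearranging: φ = hc/λ - KE_max

Calculate photon energy:
E_photon = hc/λ = (6.626×10⁻³⁴ J·s)(3×10⁸ m/s) / (110.5×10⁻⁹ m) = 11.2203 eV

Therefore:
φ = 11.2203 - 7.12 = 4.10 eV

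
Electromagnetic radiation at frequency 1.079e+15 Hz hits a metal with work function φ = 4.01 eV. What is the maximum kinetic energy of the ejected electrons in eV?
0.4524 eV

Using Einstein's photoelectric equation: KE_max = hf - φ

First, calculate the photon energy:
E_photon = hf = (6.626×10⁻³⁴ J·s)(1.079e+15 Hz)
E_photon = 4.4624 eV

Then, the maximum kinetic energy:
KE_max = E_photon - φ = 4.4624 eV - 4.01 eV = 0.4524 eV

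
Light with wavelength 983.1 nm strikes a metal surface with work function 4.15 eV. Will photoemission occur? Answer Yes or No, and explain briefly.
No

For photoemission, the photon energy must exceed the work function.

Photon energy: E = hc/λ = 1.2612 eV
Work function: φ = 4.15 eV

Since E_photon (1.2612 eV) < φ (4.15 eV), photoemission will NOT occur.
The threshold wavelength is λ₀ = hc/φ = 298.8 nm.
Since 983.1 nm > 298.8 nm, the photons lack sufficient energy.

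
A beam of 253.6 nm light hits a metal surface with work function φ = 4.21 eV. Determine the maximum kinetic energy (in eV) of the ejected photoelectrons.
0.6790 eV

Using Einstein's photoelectric equation: KE_max = hf - φ = hc/λ - φ

First, calculate the photon energy:
E_photon = hc/λ = (6.626×10⁻³⁴ J·s)(3×10⁸ m/s) / (253.6×10⁻⁹ m)
E_photon = 4.8890 eV

Then, the maximum kinetic energy:
KE_max = E_photon - φ = 4.8890 eV - 4.21 eV = 0.6790 eV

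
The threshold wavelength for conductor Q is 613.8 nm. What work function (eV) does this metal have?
2.02 eV

At the threshold wavelength, photon energy equals work function:
φ = hc/λ₀

Calculating:
φ = (6.626×10⁻³⁴ J·s)(3×10⁸ m/s) / (613.8×10⁻⁹ m)
φ = 2.02 eV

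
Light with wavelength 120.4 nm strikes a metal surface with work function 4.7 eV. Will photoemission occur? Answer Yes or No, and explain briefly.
Yes

For photoemission, the photon energy must exceed the work function.

Photon energy: E = hc/λ = 10.2977 eV
Work function: φ = 4.7 eV

Since E_photon (10.2977 eV) > φ (4.7 eV), photoemission WILL occur.
The threshold wavelength is λ₀ = hc/φ = 263.8 nm.
Since 120.4 nm < 263.8 nm, the light has sufficient energy.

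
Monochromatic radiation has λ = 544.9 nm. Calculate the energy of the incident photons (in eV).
2.2754 eV

Using E = hf = hc/λ:

E = hc/λ = (6.626×10⁻³⁴ J·s)(3×10⁸ m/s) / (544.9×10⁻⁹ m)
E = 2.2754 eV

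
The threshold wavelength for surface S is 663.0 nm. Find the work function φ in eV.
1.87 eV

At the threshold wavelength, photon energy equals work function:
φ = hc/λ₀

Calculating:
φ = (6.626×10⁻³⁴ J·s)(3×10⁸ m/s) / (663.0×10⁻⁹ m)
φ = 1.87 eV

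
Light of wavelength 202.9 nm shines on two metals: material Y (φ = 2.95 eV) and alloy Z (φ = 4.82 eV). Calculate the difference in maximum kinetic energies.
1.8700 eV

Using KE_max = hc/λ - φ for each metal:

Photon energy: E = hc/λ = 6.1106 eV

For material Y (φ₁ = 2.95 eV):
KE₁ = E - φ₁ = 6.1106 - 2.95 = 3.1606 eV

For alloy Z (φ₂ = 4.82 eV):
KE₂ = E - φ₂ = 6.1106 - 4.82 = 1.2906 eV

Difference:
ΔKE = KE₁ - KE₂ = 3.1606 - 1.2906 = 1.8700 eV

Note: The difference equals the difference in work functions: 4.82 - 2.95 = 1.87 eV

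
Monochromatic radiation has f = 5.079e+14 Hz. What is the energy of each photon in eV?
2.1005 eV

Using E = hf:

E = hf = (6.626×10⁻³⁴ J·s)(5.079e+14 Hz)
E = 2.1005 eV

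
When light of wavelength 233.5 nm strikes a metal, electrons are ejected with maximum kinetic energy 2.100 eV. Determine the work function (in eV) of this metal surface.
3.21 eV

From Einstein's photoelectric equation: KE_max = hf - φ = hc/λ - φ

Rearranging for φ:
φ = hc/λ - KE_max

Calculate photon energy:
E_photon = hc/λ = 5.3098 eV

Therefore:
φ = 5.3098 - 2.100 = 3.21 eV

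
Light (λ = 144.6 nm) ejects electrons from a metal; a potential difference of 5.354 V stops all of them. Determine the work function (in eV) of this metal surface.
3.22 eV

The stopping potential gives the maximum kinetic energy: KE_max = eV_s = 5.354 eV

From Einstein's photoelectric equation: KE_max = hc/λ - φ
Rearranging: φ = hc/λ - KE_max

Calculate photon energy:
E_photon = hc/λ = (6.626×10⁻³⁴ J·s)(3×10⁸ m/s) / (144.6×10⁻⁹ m) = 8.5743 eV

Therefore:
φ = 8.5743 - 5.354 = 3.22 eV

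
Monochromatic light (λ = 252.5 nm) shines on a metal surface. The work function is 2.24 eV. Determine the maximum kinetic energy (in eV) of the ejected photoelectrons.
2.6703 eV

Using Einstein's photoelectric equation: KE_max = hf - φ = hc/λ - φ

First, calculate the photon energy:
E_photon = hc/λ = (6.626×10⁻³⁴ J·s)(3×10⁸ m/s) / (252.5×10⁻⁹ m)
E_photon = 4.9103 eV

Then, the maximum kinetic energy:
KE_max = E_photon - φ = 4.9103 eV - 2.24 eV = 2.6703 eV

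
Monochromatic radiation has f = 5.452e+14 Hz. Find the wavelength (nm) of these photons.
549.88 nm

Using the wave equation: c = fλ

Solving for wavelength:
λ = c/f = (3×10⁸ m/s) / (5.452e+14 Hz)
λ = 549.88 nm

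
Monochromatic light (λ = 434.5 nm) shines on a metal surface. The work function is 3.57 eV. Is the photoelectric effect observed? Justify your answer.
No

For photoemission, the photon energy must exceed the work function.

Photon energy: E = hc/λ = 2.8535 eV
Work function: φ = 3.57 eV

Since E_photon (2.8535 eV) < φ (3.57 eV), photoemission will NOT occur.
The threshold wavelength is λ₀ = hc/φ = 347.3 nm.
Since 434.5 nm > 347.3 nm, the photons lack sufficient energy.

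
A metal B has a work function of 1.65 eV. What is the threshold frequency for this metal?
3.9897e+14 Hz

The threshold frequency is when the photon energy equals the work function:
hf₀ = φ

Solving for f₀:
f₀ = φ/h = (1.65 eV × 1.602×10⁻¹⁹ J/eV) / (6.626×10⁻³⁴ J·s)
f₀ = 3.9897e+14 Hz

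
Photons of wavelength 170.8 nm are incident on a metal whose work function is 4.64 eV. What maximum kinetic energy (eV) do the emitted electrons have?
2.6190 eV

Using Einstein's photoelectric equation: KE_max = hf - φ = hc/λ - φ

First, calculate the photon energy:
E_photon = hc/λ = (6.626×10⁻³⁴ J·s)(3×10⁸ m/s) / (170.8×10⁻⁹ m)
E_photon = 7.2590 eV

Then, the maximum kinetic energy:
KE_max = E_photon - φ = 7.2590 eV - 4.64 eV = 2.6190 eV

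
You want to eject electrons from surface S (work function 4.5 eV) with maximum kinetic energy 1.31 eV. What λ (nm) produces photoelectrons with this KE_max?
213.40 nm

From Einstein's equation: KE_max = hc/λ - φ

Rearranging for λ:
hc/λ = KE_max + φ
λ = hc/(KE_max + φ)

Required photon energy:
E_photon = KE_max + φ = 1.31 + 4.5 = 5.81 eV

Required wavelength:
λ = hc/E_photon = (6.626×10⁻³⁴)(3×10⁸) / (5.81 × 1.602×10⁻¹⁹)
λ = 213.40 nm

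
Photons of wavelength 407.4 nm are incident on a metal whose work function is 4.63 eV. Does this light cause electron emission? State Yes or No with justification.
No

For photoemission, the photon energy must exceed the work function.

Photon energy: E = hc/λ = 3.0433 eV
Work function: φ = 4.63 eV

Since E_photon (3.0433 eV) < φ (4.63 eV), photoemission will NOT occur.
The threshold wavelength is λ₀ = hc/φ = 267.8 nm.
Since 407.4 nm > 267.8 nm, the photons lack sufficient energy.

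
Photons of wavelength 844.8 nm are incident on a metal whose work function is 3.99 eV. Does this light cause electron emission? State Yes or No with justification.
No

For photoemission, the photon energy must exceed the work function.

Photon energy: E = hc/λ = 1.4676 eV
Work function: φ = 3.99 eV

Since E_photon (1.4676 eV) < φ (3.99 eV), photoemission will NOT occur.
The threshold wavelength is λ₀ = hc/φ = 310.7 nm.
Since 844.8 nm > 310.7 nm, the photons lack sufficient energy.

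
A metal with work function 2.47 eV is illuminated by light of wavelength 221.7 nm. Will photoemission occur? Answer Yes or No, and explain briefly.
Yes

For photoemission, the photon energy must exceed the work function.

Photon energy: E = hc/λ = 5.5924 eV
Work function: φ = 2.47 eV

Since E_photon (5.5924 eV) > φ (2.47 eV), photoemission WILL occur.
The threshold wavelength is λ₀ = hc/φ = 502.0 nm.
Since 221.7 nm < 502.0 nm, the light has sufficient energy.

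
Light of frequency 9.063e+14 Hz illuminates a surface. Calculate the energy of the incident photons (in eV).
3.7482 eV

Using E = hf:

E = hf = (6.626×10⁻³⁴ J·s)(9.063e+14 Hz)
E = 3.7482 eV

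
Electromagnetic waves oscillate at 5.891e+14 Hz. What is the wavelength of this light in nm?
508.90 nm

Using the wave equation: c = fλ

Solving for wavelength:
λ = c/f = (3×10⁸ m/s) / (5.891e+14 Hz)
λ = 508.90 nm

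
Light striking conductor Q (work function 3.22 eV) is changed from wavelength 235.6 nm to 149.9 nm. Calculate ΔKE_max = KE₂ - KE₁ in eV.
3.0086 eV

Using Einstein's equation: KE_max = hc/λ - φ

For λ₁ = 235.6 nm:
KE₁ = hc/λ₁ - φ = 5.2625 - 3.22 = 2.0425 eV

For λ₂ = 149.9 nm:
KE₂ = hc/λ₂ - φ = 8.2711 - 3.22 = 5.0511 eV

Change in KE:
ΔKE = KE₂ - KE₁ = 5.0511 - 2.0425 = 3.0086 eV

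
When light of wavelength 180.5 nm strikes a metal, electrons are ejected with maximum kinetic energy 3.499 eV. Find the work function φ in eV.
3.37 eV

From Einstein's photoelectric equation: KE_max = hf - φ = hc/λ - φ

Rearranging for φ:
φ = hc/λ - KE_max

Calculate photon energy:
E_photon = hc/λ = 6.8689 eV

Therefore:
φ = 6.8689 - 3.499 = 3.37 eV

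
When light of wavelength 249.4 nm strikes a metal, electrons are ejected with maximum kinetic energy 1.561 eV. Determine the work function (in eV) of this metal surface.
3.41 eV

From Einstein's photoelectric equation: KE_max = hf - φ = hc/λ - φ

Rearranging for φ:
φ = hc/λ - KE_max

Calculate photon energy:
E_photon = hc/λ = 4.9713 eV

Therefore:
φ = 4.9713 - 1.561 = 3.41 eV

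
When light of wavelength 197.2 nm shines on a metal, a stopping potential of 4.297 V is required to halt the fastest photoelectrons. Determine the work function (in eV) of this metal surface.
1.99 eV

The stopping potential gives the maximum kinetic energy: KE_max = eV_s = 4.297 eV

From Einstein's photoelectric equation: KE_max = hc/λ - φ
Rearranging: φ = hc/λ - KE_max

Calculate photon energy:
E_photon = hc/λ = (6.626×10⁻³⁴ J·s)(3×10⁸ m/s) / (197.2×10⁻⁹ m) = 6.2872 eV

Therefore:
φ = 6.2872 - 4.297 = 1.99 eV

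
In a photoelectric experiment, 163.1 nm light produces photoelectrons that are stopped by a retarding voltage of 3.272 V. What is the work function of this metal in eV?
4.33 eV

The stopping potential gives the maximum kinetic energy: KE_max = eV_s = 3.272 eV

From Einstein's photoelectric equation: KE_max = hc/λ - φ
Rearranging: φ = hc/λ - KE_max

Calculate photon energy:
E_photon = hc/λ = (6.626×10⁻³⁴ J·s)(3×10⁸ m/s) / (163.1×10⁻⁹ m) = 7.6017 eV

Therefore:
φ = 7.6017 - 3.272 = 4.33 eV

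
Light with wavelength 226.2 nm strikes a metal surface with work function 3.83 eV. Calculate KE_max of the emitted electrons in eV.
1.6512 eV

Using Einstein's photoelectric equation: KE_max = hf - φ = hc/λ - φ

First, calculate the photon energy:
E_photon = hc/λ = (6.626×10⁻³⁴ J·s)(3×10⁸ m/s) / (226.2×10⁻⁹ m)
E_photon = 5.4812 eV

Then, the maximum kinetic energy:
KE_max = E_photon - φ = 5.4812 eV - 3.83 eV = 1.6512 eV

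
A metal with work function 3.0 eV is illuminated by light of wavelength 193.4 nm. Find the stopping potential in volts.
3.4108 V

The stopping potential V_s satisfies: eV_s = KE_max

First, find KE_max using Einstein's equation:
E_photon = hc/λ = 6.4108 eV
KE_max = E_photon - φ = 6.4108 - 3.0 = 3.4108 eV

Since eV_s = KE_max:
V_s = KE_max/e = 3.4108 V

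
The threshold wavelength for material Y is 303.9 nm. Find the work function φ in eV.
4.08 eV

At the threshold wavelength, photon energy equals work function:
φ = hc/λ₀

Calculating:
φ = (6.626×10⁻³⁴ J·s)(3×10⁸ m/s) / (303.9×10⁻⁹ m)
φ = 4.08 eV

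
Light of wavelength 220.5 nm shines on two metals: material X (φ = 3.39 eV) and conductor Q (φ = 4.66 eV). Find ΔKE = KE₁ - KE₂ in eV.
1.2700 eV

Using KE_max = hc/λ - φ for each metal:

Photon energy: E = hc/λ = 5.6229 eV

For material X (φ₁ = 3.39 eV):
KE₁ = E - φ₁ = 5.6229 - 3.39 = 2.2329 eV

For conductor Q (φ₂ = 4.66 eV):
KE₂ = E - φ₂ = 5.6229 - 4.66 = 0.9629 eV

Difference:
ΔKE = KE₁ - KE₂ = 2.2329 - 0.9629 = 1.2700 eV

Note: The difference equals the difference in work functions: 4.66 - 3.39 = 1.27 eV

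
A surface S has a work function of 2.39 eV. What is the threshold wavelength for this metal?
518.76 nm

The threshold wavelength is when the photon energy equals the work function:
hc/λ₀ = φ

Solving for λ₀:
λ₀ = hc/φ = (6.626×10⁻³⁴ J·s)(3×10⁸ m/s) / (2.39 eV × 1.602×10⁻¹⁹ J/eV)
λ₀ = 518.76 nm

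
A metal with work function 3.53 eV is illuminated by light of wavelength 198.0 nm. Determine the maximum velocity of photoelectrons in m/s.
9.8029e+05 m/s

First, find the maximum kinetic energy:
E_photon = hc/λ = 6.2618 eV
KE_max = E_photon - φ = 6.2618 - 3.53 = 2.7318 eV

Convert to Joules: KE_max = 2.7318 × 1.602×10⁻¹⁹ J = 4.3769e-19 J

Then use KE = ½mv² to find velocity:
v = √(2·KE/m) = √(2 × 4.3769e-19 J / 9.109e-31 kg)
v = 9.8029e+05 m/s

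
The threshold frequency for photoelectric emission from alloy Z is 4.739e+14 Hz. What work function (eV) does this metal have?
1.96 eV

At the threshold frequency, photon energy equals work function:
φ = hf₀

Calculating:
φ = (6.626×10⁻³⁴ J·s)(4.739e+14 Hz)
φ = 1.96 eV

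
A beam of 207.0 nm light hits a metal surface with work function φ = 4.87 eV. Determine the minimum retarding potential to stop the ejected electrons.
1.1196 V

The stopping potential V_s satisfies: eV_s = KE_max

First, find KE_max using Einstein's equation:
E_photon = hc/λ = 5.9896 eV
KE_max = E_photon - φ = 5.9896 - 4.87 = 1.1196 eV

Since eV_s = KE_max:
V_s = KE_max/e = 1.1196 V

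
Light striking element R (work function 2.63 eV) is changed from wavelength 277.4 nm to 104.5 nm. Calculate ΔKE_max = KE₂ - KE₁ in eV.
7.3950 eV

Using Einstein's equation: KE_max = hc/λ - φ

For λ₁ = 277.4 nm:
KE₁ = hc/λ₁ - φ = 4.4695 - 2.63 = 1.8395 eV

For λ₂ = 104.5 nm:
KE₂ = hc/λ₂ - φ = 11.8645 - 2.63 = 9.2345 eV

Change in KE:
ΔKE = KE₂ - KE₁ = 9.2345 - 1.8395 = 7.3950 eV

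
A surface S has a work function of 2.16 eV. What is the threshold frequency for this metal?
5.2229e+14 Hz

The threshold frequency is when the photon energy equals the work function:
hf₀ = φ

Solving for f₀:
f₀ = φ/h = (2.16 eV × 1.602×10⁻¹⁹ J/eV) / (6.626×10⁻³⁴ J·s)
f₀ = 5.2229e+14 Hz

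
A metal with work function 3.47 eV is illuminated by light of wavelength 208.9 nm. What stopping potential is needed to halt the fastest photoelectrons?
2.4651 V

The stopping potential V_s satisfies: eV_s = KE_max

First, find KE_max using Einstein's equation:
E_photon = hc/λ = 5.9351 eV
KE_max = E_photon - φ = 5.9351 - 3.47 = 2.4651 eV

Since eV_s = KE_max:
V_s = KE_max/e = 2.4651 V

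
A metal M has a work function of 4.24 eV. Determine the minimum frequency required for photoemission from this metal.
1.0252e+15 Hz

The threshold frequency is when the photon energy equals the work function:
hf₀ = φ

Solving for f₀:
f₀ = φ/h = (4.24 eV × 1.602×10⁻¹⁹ J/eV) / (6.626×10⁻³⁴ J·s)
f₀ = 1.0252e+15 Hz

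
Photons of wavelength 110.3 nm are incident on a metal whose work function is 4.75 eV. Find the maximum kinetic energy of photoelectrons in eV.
6.4906 eV

Using Einstein's photoelectric equation: KE_max = hf - φ = hc/λ - φ

First, calculate the photon energy:
E_photon = hc/λ = (6.626×10⁻³⁴ J·s)(3×10⁸ m/s) / (110.3×10⁻⁹ m)
E_photon = 11.2406 eV

Then, the maximum kinetic energy:
KE_max = E_photon - φ = 11.2406 eV - 4.75 eV = 6.4906 eV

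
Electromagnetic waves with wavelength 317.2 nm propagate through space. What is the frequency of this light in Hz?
9.4512e+14 Hz

Using the wave equation: c = fλ

Solving for frequency:
f = c/λ = (3×10⁸ m/s) / (317.2×10⁻⁹ m)
f = 9.4512e+14 Hz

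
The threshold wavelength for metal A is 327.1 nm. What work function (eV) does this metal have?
3.79 eV

At the threshold wavelength, photon energy equals work function:
φ = hc/λ₀

Calculating:
φ = (6.626×10⁻³⁴ J·s)(3×10⁸ m/s) / (327.1×10⁻⁹ m)
φ = 3.79 eV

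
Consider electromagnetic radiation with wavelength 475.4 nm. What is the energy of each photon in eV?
2.6080 eV

Using E = hf = hc/λ:

E = hc/λ = (6.626×10⁻³⁴ J·s)(3×10⁸ m/s) / (475.4×10⁻⁹ m)
E = 2.6080 eV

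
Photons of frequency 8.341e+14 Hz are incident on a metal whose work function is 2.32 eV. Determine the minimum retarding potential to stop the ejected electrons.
1.1296 V

The stopping potential V_s satisfies: eV_s = KE_max

First, find KE_max using Einstein's equation:
E_photon = hf = (6.626×10⁻³⁴ J·s)(8.341e+14 Hz) = 3.4496 eV
KE_max = E_photon - φ = 3.4496 - 2.32 = 1.1296 eV

Since eV_s = KE_max:
V_s = KE_max/e = 1.1296 V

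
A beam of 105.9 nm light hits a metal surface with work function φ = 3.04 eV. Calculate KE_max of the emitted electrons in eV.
8.6677 eV

Using Einstein's photoelectric equation: KE_max = hf - φ = hc/λ - φ

First, calculate the photon energy:
E_photon = hc/λ = (6.626×10⁻³⁴ J·s)(3×10⁸ m/s) / (105.9×10⁻⁹ m)
E_photon = 11.7077 eV

Then, the maximum kinetic energy:
KE_max = E_photon - φ = 11.7077 eV - 3.04 eV = 8.6677 eV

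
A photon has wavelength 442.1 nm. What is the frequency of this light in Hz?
6.7811e+14 Hz

Using the wave equation: c = fλ

Solving for frequency:
f = c/λ = (3×10⁸ m/s) / (442.1×10⁻⁹ m)
f = 6.7811e+14 Hz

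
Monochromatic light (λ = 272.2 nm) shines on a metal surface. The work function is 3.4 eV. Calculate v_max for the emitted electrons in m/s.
6.3738e+05 m/s

First, find the maximum kinetic energy:
E_photon = hc/λ = 4.5549 eV
KE_max = E_photon - φ = 4.5549 - 3.4 = 1.1549 eV

Convert to Joules: KE_max = 1.1549 × 1.602×10⁻¹⁹ J = 1.8503e-19 J

Then use KE = ½mv² to find velocity:
v = √(2·KE/m) = √(2 × 1.8503e-19 J / 9.109e-31 kg)
v = 6.3738e+05 m/s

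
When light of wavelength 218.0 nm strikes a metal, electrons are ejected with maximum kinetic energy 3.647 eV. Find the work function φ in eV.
2.04 eV

From Einstein's photoelectric equation: KE_max = hf - φ = hc/λ - φ

Rearranging for φ:
φ = hc/λ - KE_max

Calculate photon energy:
E_photon = hc/λ = 5.6873 eV

Therefore:
φ = 5.6873 - 3.647 = 2.04 eV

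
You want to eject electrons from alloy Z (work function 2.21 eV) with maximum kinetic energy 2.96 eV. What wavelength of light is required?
239.81 nm

From Einstein's equation: KE_max = hc/λ - φ

Rearranging for λ:
hc/λ = KE_max + φ
λ = hc/(KE_max + φ)

Required photon energy:
E_photon = KE_max + φ = 2.96 + 2.21 = 5.17 eV

Required wavelength:
λ = hc/E_photon = (6.626×10⁻³⁴)(3×10⁸) / (5.17 × 1.602×10⁻¹⁹)
λ = 239.81 nm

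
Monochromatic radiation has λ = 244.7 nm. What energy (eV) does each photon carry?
5.0668 eV

Using E = hf = hc/λ:

E = hc/λ = (6.626×10⁻³⁴ J·s)(3×10⁸ m/s) / (244.7×10⁻⁹ m)
E = 5.0668 eV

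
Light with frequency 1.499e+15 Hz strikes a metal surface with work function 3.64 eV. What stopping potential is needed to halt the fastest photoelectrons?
2.5594 V

The stopping potential V_s satisfies: eV_s = KE_max

First, find KE_max using Einstein's equation:
E_photon = hf = (6.626×10⁻³⁴ J·s)(1.499e+15 Hz) = 6.1994 eV
KE_max = E_photon - φ = 6.1994 - 3.64 = 2.5594 eV

Since eV_s = KE_max:
V_s = KE_max/e = 2.5594 V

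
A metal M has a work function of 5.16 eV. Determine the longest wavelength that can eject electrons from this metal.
240.28 nm

The threshold wavelength is when the photon energy equals the work function:
hc/λ₀ = φ

Solving for λ₀:
λ₀ = hc/φ = (6.626×10⁻³⁴ J·s)(3×10⁸ m/s) / (5.16 eV × 1.602×10⁻¹⁹ J/eV)
λ₀ = 240.28 nm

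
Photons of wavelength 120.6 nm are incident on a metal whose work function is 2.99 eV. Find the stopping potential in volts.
7.2906 V

The stopping potential V_s satisfies: eV_s = KE_max

First, find KE_max using Einstein's equation:
E_photon = hc/λ = 10.2806 eV
KE_max = E_photon - φ = 10.2806 - 2.99 = 7.2906 eV

Since eV_s = KE_max:
V_s = KE_max/e = 7.2906 V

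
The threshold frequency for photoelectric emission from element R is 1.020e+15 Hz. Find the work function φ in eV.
4.22 eV

At the threshold frequency, photon energy equals work function:
φ = hf₀

Calculating:
φ = (6.626×10⁻³⁴ J·s)(1.020e+15 Hz)
φ = 4.22 eV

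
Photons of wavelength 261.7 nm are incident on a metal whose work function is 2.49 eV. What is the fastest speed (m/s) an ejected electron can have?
8.8918e+05 m/s

First, find the maximum kinetic energy:
E_photon = hc/λ = 4.7376 eV
KE_max = E_photon - φ = 4.7376 - 2.49 = 2.2476 eV

Convert to Joules: KE_max = 2.2476 × 1.602×10⁻¹⁹ J = 3.6011e-19 J

Then use KE = ½mv² to find velocity:
v = √(2·KE/m) = √(2 × 3.6011e-19 J / 9.109e-31 kg)
v = 8.8918e+05 m/s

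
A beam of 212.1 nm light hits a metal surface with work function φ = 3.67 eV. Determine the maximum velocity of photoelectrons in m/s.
8.7480e+05 m/s

First, find the maximum kinetic energy:
E_photon = hc/λ = 5.8456 eV
KE_max = E_photon - φ = 5.8456 - 3.67 = 2.1756 eV

Convert to Joules: KE_max = 2.1756 × 1.602×10⁻¹⁹ J = 3.4856e-19 J

Then use KE = ½mv² to find velocity:
v = √(2·KE/m) = √(2 × 3.4856e-19 J / 9.109e-31 kg)
v = 8.7480e+05 m/s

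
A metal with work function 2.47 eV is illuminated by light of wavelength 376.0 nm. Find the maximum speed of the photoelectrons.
5.3951e+05 m/s

First, find the maximum kinetic energy:
E_photon = hc/λ = 3.2975 eV
KE_max = E_photon - φ = 3.2975 - 2.47 = 0.8275 eV

Convert to Joules: KE_max = 0.8275 × 1.602×10⁻¹⁹ J = 1.3257e-19 J

Then use KE = ½mv² to find velocity:
v = √(2·KE/m) = √(2 × 1.3257e-19 J / 9.109e-31 kg)
v = 5.3951e+05 m/s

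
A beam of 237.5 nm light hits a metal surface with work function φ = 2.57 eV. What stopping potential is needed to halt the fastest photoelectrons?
2.6504 V

The stopping potential V_s satisfies: eV_s = KE_max

First, find KE_max using Einstein's equation:
E_photon = hc/λ = 5.2204 eV
KE_max = E_photon - φ = 5.2204 - 2.57 = 2.6504 eV

Since eV_s = KE_max:
V_s = KE_max/e = 2.6504 V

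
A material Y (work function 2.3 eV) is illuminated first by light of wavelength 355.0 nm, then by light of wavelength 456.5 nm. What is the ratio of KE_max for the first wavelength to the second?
2.8668

Using Einstein's equation: KE_max = hc/λ - φ

For λ₁ = 355.0 nm:
E₁ = hc/λ₁ = 3.4925 eV
KE₁ = E₁ - φ = 3.4925 - 2.3 = 1.1925 eV

For λ₂ = 456.5 nm:
E₂ = hc/λ₂ = 2.7160 eV
KE₂ = E₂ - φ = 2.7160 - 2.3 = 0.4160 eV

Ratio: KE₁/KE₂ = 1.1925/0.4160 = 2.8668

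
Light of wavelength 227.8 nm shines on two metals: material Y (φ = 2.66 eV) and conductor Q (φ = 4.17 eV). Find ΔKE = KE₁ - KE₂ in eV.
1.5100 eV

Using KE_max = hc/λ - φ for each metal:

Photon energy: E = hc/λ = 5.4427 eV

For material Y (φ₁ = 2.66 eV):
KE₁ = E - φ₁ = 5.4427 - 2.66 = 2.7827 eV

For conductor Q (φ₂ = 4.17 eV):
KE₂ = E - φ₂ = 5.4427 - 4.17 = 1.2727 eV

Difference:
ΔKE = KE₁ - KE₂ = 2.7827 - 1.2727 = 1.5100 eV

Note: The difference equals the difference in work functions: 4.17 - 2.66 = 1.51 eV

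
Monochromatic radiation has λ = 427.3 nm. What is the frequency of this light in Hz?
7.0160e+14 Hz

Using the wave equation: c = fλ

Solving for frequency:
f = c/λ = (3×10⁸ m/s) / (427.3×10⁻⁹ m)
f = 7.0160e+14 Hz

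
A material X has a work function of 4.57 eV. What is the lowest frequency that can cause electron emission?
1.1050e+15 Hz

The threshold frequency is when the photon energy equals the work function:
hf₀ = φ

Solving for f₀:
f₀ = φ/h = (4.57 eV × 1.602×10⁻¹⁹ J/eV) / (6.626×10⁻³⁴ J·s)
f₀ = 1.1050e+15 Hz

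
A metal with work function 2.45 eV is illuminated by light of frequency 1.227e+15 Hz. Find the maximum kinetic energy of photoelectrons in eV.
2.6245 eV

Using Einstein's photoelectric equation: KE_max = hf - φ

First, calculate the photon energy:
E_photon = hf = (6.626×10⁻³⁴ J·s)(1.227e+15 Hz)
E_photon = 5.0745 eV

Then, the maximum kinetic energy:
KE_max = E_photon - φ = 5.0745 eV - 2.45 eV = 2.6245 eV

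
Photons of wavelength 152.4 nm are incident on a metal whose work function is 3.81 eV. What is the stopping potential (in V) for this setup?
4.3254 V

The stopping potential V_s satisfies: eV_s = KE_max

First, find KE_max using Einstein's equation:
E_photon = hc/λ = 8.1354 eV
KE_max = E_photon - φ = 8.1354 - 3.81 = 4.3254 eV

Since eV_s = KE_max:
V_s = KE_max/e = 4.3254 V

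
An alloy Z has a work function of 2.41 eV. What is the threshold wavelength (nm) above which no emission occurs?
514.46 nm

The threshold wavelength is when the photon energy equals the work function:
hc/λ₀ = φ

Solving for λ₀:
λ₀ = hc/φ = (6.626×10⁻³⁴ J·s)(3×10⁸ m/s) / (2.41 eV × 1.602×10⁻¹⁹ J/eV)
λ₀ = 514.46 nm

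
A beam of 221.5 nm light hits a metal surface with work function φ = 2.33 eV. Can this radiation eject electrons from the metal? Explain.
Yes

For photoemission, the photon energy must exceed the work function.

Photon energy: E = hc/λ = 5.5975 eV
Work function: φ = 2.33 eV

Since E_photon (5.5975 eV) > φ (2.33 eV), photoemission WILL occur.
The threshold wavelength is λ₀ = hc/φ = 532.1 nm.
Since 221.5 nm < 532.1 nm, the light has sufficient energy.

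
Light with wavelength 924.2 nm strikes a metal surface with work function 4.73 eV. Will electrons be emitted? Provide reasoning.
No

For photoemission, the photon energy must exceed the work function.

Photon energy: E = hc/λ = 1.3415 eV
Work function: φ = 4.73 eV

Since E_photon (1.3415 eV) < φ (4.73 eV), photoemission will NOT occur.
The threshold wavelength is λ₀ = hc/φ = 262.1 nm.
Since 924.2 nm > 262.1 nm, the photons lack sufficient energy.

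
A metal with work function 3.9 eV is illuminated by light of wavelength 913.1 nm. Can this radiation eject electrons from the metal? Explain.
No

For photoemission, the photon energy must exceed the work function.

Photon energy: E = hc/λ = 1.3578 eV
Work function: φ = 3.9 eV

Since E_photon (1.3578 eV) < φ (3.9 eV), photoemission will NOT occur.
The threshold wavelength is λ₀ = hc/φ = 317.9 nm.
Since 913.1 nm > 317.9 nm, the photons lack sufficient energy.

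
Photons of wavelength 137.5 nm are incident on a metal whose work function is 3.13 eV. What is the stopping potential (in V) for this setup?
5.8870 V

The stopping potential V_s satisfies: eV_s = KE_max

First, find KE_max using Einstein's equation:
E_photon = hc/λ = 9.0170 eV
KE_max = E_photon - φ = 9.0170 - 3.13 = 5.8870 eV

Since eV_s = KE_max:
V_s = KE_max/e = 5.8870 V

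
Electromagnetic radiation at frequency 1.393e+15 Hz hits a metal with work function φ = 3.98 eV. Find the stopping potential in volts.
1.7810 V

The stopping potential V_s satisfies: eV_s = KE_max

First, find KE_max using Einstein's equation:
E_photon = hf = (6.626×10⁻³⁴ J·s)(1.393e+15 Hz) = 5.7610 eV
KE_max = E_photon - φ = 5.7610 - 3.98 = 1.7810 eV

Since eV_s = KE_max:
V_s = KE_max/e = 1.7810 V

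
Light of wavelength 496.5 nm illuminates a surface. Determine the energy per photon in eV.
2.4972 eV

Using E = hf = hc/λ:

E = hc/λ = (6.626×10⁻³⁴ J·s)(3×10⁸ m/s) / (496.5×10⁻⁹ m)
E = 2.4972 eV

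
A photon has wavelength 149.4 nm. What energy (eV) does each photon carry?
8.2988 eV

Using E = hf = hc/λ:

E = hc/λ = (6.626×10⁻³⁴ J·s)(3×10⁸ m/s) / (149.4×10⁻⁹ m)
E = 8.2988 eV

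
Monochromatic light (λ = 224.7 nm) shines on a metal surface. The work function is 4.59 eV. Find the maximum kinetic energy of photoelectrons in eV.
0.9278 eV

Using Einstein's photoelectric equation: KE_max = hf - φ = hc/λ - φ

First, calculate the photon energy:
E_photon = hc/λ = (6.626×10⁻³⁴ J·s)(3×10⁸ m/s) / (224.7×10⁻⁹ m)
E_photon = 5.5178 eV

Then, the maximum kinetic energy:
KE_max = E_photon - φ = 5.5178 eV - 4.59 eV = 0.9278 eV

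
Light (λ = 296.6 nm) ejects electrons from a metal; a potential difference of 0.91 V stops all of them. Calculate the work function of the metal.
3.27 eV

The stopping potential gives the maximum kinetic energy: KE_max = eV_s = 0.91 eV

From Einstein's photoelectric equation: KE_max = hc/λ - φ
Rearranging: φ = hc/λ - KE_max

Calculate photon energy:
E_photon = hc/λ = (6.626×10⁻³⁴ J·s)(3×10⁸ m/s) / (296.6×10⁻⁹ m) = 4.1802 eV

Therefore:
φ = 4.1802 - 0.91 = 3.27 eV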